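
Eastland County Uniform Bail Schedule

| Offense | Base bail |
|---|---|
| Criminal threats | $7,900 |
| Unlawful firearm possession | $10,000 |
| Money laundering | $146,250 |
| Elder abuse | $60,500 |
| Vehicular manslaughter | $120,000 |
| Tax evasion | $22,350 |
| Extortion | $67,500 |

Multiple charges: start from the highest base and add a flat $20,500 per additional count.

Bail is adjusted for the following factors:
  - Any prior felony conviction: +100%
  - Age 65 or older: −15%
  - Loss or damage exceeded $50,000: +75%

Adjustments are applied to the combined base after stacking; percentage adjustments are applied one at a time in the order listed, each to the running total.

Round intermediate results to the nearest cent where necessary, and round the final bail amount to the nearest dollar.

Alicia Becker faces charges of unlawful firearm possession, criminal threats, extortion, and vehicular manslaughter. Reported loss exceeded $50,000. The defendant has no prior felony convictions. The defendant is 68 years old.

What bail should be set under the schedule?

Base amounts from the schedule: unlawful firearm possession $10,000; criminal threats $7,900; extortion $67,500; vehicular manslaughter $120,000.
Stacking rule: highest base plus $20,500 per additional charge. Highest is vehicular manslaughter at $120,000; 3 additional charges → +$61,500. Combined base = $181,500.
Age 65 or older (−15%): $181,500 × 0.85 = $154,275.
Loss or damage exceeded $50,000 (+75%): $154,275 × 1.75 = $269,981.25.
Rounded to the nearest dollar: $269,981.

$269,981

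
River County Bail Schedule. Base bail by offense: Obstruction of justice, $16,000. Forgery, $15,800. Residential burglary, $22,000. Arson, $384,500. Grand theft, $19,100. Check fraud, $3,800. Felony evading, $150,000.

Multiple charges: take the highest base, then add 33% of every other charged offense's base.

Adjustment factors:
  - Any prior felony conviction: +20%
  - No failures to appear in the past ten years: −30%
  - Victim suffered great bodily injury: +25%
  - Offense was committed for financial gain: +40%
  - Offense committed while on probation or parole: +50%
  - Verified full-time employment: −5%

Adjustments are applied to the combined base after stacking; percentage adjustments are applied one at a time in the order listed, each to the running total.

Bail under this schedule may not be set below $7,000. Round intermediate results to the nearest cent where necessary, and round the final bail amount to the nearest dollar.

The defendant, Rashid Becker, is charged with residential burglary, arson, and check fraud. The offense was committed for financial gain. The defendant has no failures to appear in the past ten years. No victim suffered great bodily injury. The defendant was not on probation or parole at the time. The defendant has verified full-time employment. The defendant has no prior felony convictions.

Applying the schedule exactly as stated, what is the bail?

Base amounts from the schedule: residential burglary $22,000; arson $384,500; check fraud $3,800.
Stacking rule: highest base plus 33% of each additional charge. Highest is arson at $384,500. Additional: $22,000 × 33% = $7,260; $3,800 × 33% = $1,254. Combined base = $384,500 + $8,514 = $393,014.
No failures to appear in the past ten years (−30%): $393,014 × 0.7 = $275,109.80.
Offense was committed for financial gain (+40%): $275,109.80 × 1.4 = $385,153.72.
Verified full-time employment (−5%): $385,153.72 × 0.95 = $365,896.03.
$365,896.03 is at or above the $7,000 minimum.
Rounded to the nearest dollar: $365,896.

$365,896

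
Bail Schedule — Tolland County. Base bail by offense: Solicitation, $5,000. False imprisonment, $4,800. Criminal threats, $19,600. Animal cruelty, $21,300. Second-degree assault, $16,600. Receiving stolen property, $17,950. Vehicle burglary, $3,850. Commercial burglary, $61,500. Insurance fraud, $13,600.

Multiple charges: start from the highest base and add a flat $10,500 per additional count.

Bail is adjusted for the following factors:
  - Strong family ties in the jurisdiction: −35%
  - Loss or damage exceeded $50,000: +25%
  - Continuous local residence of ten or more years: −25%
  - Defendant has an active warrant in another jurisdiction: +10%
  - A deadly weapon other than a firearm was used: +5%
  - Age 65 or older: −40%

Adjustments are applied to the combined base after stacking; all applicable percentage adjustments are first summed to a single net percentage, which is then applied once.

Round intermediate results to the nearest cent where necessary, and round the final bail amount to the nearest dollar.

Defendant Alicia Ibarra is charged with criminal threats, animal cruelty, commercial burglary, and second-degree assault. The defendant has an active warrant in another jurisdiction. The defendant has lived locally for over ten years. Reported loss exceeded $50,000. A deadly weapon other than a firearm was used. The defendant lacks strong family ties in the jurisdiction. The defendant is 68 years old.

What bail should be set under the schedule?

$69,750

Base amounts from the schedule: criminal threats $19,600; animal cruelty $21,300; commercial burglary $61,500; second-degree assault $16,600.
Stacking rule: highest base plus $10,500 per additional charge. Highest is commercial burglary at $61,500; 3 additional charges → +$31,500. Combined base = $93,000.
Net percentage adjustment: +25% −25% +10% +5% −40% = −25%. $93,000 × 0.75 = $69,750.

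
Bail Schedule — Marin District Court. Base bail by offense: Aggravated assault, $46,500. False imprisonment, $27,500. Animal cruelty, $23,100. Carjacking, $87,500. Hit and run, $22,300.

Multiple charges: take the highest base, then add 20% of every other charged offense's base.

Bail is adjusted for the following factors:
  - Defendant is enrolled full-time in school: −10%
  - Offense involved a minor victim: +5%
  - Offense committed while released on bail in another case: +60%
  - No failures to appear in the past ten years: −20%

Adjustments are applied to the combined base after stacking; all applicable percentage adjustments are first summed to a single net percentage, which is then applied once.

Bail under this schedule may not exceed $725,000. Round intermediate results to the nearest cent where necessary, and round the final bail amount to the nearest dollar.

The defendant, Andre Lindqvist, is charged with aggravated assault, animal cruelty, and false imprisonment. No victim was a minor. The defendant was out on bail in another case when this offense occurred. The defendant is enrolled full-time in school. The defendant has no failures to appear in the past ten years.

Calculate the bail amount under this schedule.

$73,606

Base amounts from the schedule: aggravated assault $46,500; animal cruelty $23,100; false imprisonment $27,500.
Stacking rule: highest base plus 20% of each additional charge. Highest is aggravated assault at $46,500. Additional: $23,100 × 20% = $4,620; $27,500 × 20% = $5,500. Combined base = $46,500 + $10,120 = $56,620.
Net percentage adjustment: −10% +60% −20% = +30%. $56,620 × 1.3 = $73,606.
$73,606 is within the $725,000 maximum.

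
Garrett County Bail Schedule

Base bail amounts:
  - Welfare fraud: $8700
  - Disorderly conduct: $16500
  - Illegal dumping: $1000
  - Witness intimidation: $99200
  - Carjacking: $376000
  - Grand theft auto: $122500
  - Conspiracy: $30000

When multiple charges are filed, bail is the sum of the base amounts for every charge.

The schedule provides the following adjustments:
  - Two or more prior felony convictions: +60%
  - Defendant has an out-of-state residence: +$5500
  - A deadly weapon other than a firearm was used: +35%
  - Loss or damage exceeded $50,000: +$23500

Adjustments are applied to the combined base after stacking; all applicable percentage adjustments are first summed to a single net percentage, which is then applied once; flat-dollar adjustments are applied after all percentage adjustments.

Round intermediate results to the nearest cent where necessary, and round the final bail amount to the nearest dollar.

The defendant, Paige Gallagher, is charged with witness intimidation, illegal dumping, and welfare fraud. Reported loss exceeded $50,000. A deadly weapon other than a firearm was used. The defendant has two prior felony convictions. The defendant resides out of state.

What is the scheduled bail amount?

Base amounts from the schedule: witness intimidation $99200; illegal dumping $1000; welfare fraud $8700.
Stacking rule: sum of all bases. $99200 + $1000 + $8700 = $108900.
Net percentage adjustment: +60% +35% = +95%. $108900 × 1.95 = $212355.
Defendant has an out-of-state residence (+$5500 flat): $212355 + $5500 = $217855.
Loss or damage exceeded $50,000 (+$23500 flat): $217855 + $23500 = $241355.

$241355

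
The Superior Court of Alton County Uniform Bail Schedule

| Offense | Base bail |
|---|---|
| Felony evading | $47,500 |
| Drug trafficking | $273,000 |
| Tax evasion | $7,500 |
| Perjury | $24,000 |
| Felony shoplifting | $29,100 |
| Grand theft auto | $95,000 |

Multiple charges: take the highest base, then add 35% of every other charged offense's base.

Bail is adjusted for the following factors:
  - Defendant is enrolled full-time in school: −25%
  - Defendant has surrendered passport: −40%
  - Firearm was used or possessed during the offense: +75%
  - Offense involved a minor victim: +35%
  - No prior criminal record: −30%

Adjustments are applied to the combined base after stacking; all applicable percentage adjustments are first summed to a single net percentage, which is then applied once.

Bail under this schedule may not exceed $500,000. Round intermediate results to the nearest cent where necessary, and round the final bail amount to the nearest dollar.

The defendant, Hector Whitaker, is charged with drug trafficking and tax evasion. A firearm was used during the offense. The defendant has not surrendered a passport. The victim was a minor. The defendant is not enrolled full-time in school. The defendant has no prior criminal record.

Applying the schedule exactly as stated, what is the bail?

Base amounts from the schedule: drug trafficking $273,000; tax evasion $7,500.
Stacking rule: highest base plus 35% of each additional charge. Highest is drug trafficking at $273,000. Additional: $7,500 × 35% = $2,625. Combined base = $273,000 + $2,625 = $275,625.
Net percentage adjustment: +75% +35% −30% = +80%. $275,625 × 1.8 = $496,125.
$496,125 is within the $500,000 maximum.

$496,125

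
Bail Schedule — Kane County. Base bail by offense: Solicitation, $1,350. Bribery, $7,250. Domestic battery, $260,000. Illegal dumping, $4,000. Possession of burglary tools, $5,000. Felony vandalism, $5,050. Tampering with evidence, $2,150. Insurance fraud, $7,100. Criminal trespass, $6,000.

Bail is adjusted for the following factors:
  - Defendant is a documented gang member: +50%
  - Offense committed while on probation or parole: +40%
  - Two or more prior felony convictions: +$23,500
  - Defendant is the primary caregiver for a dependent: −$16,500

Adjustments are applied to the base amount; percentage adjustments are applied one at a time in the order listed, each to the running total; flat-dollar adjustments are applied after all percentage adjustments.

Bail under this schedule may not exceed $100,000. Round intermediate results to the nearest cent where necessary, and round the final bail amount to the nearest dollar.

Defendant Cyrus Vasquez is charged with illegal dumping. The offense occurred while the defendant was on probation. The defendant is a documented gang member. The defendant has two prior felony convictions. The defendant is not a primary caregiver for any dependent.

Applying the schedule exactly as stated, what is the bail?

$31,900

Base amounts from the schedule: illegal dumping $4,000.
Single charge. Combined base = $4,000.
Defendant is a documented gang member (+50%): $4,000 × 1.5 = $6,000.
Offense committed while on probation or parole (+40%): $6,000 × 1.4 = $8,400.
Two or more prior felony convictions (+$23,500 flat): $8,400 + $23,500 = $31,900.
$31,900 is within the $100,000 maximum.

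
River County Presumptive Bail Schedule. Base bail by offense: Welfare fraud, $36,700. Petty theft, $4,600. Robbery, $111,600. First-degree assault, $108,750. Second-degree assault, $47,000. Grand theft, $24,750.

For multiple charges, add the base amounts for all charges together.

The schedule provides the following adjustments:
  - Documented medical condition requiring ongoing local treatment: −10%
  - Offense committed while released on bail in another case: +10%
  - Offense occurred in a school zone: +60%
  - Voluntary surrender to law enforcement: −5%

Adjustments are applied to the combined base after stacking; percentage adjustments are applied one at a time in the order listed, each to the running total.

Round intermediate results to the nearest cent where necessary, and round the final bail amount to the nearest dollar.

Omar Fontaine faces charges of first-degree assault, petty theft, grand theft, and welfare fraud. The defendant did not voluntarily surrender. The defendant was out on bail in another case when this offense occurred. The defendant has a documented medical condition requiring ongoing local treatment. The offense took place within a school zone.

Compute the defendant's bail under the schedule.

$276,883

Base amounts from the schedule: first-degree assault $108,750; petty theft $4,600; grand theft $24,750; welfare fraud $36,700.
Stacking rule: sum of all bases. $108,750 + $4,600 + $24,750 + $36,700 = $174,800.
Documented medical condition requiring ongoing local treatment (−10%): $174,800 × 0.9 = $157,320.
Offense committed while released on bail in another case (+10%): $157,320 × 1.1 = $173,052.
Offense occurred in a school zone (+60%): $173,052 × 1.6 = $276,883.20.
Rounded to the nearest dollar: $276,883.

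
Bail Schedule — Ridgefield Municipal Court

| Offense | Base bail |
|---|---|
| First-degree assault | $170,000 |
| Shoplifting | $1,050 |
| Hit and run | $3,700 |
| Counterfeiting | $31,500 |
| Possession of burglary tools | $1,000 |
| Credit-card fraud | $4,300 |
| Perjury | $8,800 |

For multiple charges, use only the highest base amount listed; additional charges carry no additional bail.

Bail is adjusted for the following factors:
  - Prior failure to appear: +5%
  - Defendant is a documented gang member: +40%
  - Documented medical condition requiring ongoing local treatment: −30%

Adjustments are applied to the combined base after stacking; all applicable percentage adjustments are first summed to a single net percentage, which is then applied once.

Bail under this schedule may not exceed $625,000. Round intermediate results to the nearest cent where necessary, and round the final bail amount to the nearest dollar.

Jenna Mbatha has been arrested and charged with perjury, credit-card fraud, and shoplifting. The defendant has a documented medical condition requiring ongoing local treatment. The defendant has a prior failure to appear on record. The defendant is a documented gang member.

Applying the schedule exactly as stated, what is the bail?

$10,120

Base amounts from the schedule: perjury $8,800; credit-card fraud $4,300; shoplifting $1,050.
Stacking rule: use the highest base only. Highest is perjury at $8,800. Combined base = $8,800.
Net percentage adjustment: +5% +40% −30% = +15%. $8,800 × 1.15 = $10,120.
$10,120 is within the $625,000 maximum.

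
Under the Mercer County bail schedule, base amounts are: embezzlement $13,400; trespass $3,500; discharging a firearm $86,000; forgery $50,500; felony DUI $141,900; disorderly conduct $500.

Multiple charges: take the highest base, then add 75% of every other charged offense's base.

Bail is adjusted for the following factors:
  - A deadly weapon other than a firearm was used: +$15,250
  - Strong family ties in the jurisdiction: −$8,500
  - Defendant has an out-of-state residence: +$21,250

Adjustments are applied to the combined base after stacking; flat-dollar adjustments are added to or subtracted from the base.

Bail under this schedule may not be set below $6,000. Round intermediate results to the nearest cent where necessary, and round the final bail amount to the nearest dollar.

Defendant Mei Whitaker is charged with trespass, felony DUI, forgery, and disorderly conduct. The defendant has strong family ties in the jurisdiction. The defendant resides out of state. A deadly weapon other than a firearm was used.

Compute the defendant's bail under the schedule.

Base amounts from the schedule: trespass $3,500; felony DUI $141,900; forgery $50,500; disorderly conduct $500.
Stacking rule: highest base plus 75% of each additional charge. Highest is felony DUI at $141,900. Additional: $3,500 × 75% = $2,625; $50,500 × 75% = $37,875; $500 × 75% = $375. Combined base = $141,900 + $40,875 = $182,775.
A deadly weapon other than a firearm was used (+$15,250 flat): $182,775 + $15,250 = $198,025.
Strong family ties in the jurisdiction (−$8,500 flat): $198,025 − $8,500 = $189,525.
Defendant has an out-of-state residence (+$21,250 flat): $189,525 + $21,250 = $210,775.
$210,775 is at or above the $6,000 minimum.

$210,775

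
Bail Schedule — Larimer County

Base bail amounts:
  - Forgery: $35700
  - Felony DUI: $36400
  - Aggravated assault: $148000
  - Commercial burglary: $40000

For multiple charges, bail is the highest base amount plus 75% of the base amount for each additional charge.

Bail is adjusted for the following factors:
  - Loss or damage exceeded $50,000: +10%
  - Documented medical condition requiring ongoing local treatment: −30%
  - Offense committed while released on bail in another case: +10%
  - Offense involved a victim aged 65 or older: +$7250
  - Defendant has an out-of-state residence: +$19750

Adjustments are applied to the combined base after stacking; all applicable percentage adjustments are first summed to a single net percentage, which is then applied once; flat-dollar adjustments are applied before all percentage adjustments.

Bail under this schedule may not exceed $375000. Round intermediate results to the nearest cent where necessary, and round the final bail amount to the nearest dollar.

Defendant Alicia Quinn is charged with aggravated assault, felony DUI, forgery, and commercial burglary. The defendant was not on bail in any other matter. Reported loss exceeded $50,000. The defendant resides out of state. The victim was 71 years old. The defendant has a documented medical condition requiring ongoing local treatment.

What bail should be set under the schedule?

Base amounts from the schedule: aggravated assault $148000; felony DUI $36400; forgery $35700; commercial burglary $40000.
Stacking rule: highest base plus 75% of each additional charge. Highest is aggravated assault at $148000. Additional: $36400 × 75% = $27300; $35700 × 75% = $26775; $40000 × 75% = $30000. Combined base = $148000 + $84075 = $232075.
Offense involved a victim aged 65 or older (+$7250 flat): $232075 + $7250 = $239325.
Defendant has an out-of-state residence (+$19750 flat): $239325 + $19750 = $259075.
Net percentage adjustment: +10% −30% = −20%. $259075 × 0.8 = $207260.
$207260 is within the $375000 maximum.

$207260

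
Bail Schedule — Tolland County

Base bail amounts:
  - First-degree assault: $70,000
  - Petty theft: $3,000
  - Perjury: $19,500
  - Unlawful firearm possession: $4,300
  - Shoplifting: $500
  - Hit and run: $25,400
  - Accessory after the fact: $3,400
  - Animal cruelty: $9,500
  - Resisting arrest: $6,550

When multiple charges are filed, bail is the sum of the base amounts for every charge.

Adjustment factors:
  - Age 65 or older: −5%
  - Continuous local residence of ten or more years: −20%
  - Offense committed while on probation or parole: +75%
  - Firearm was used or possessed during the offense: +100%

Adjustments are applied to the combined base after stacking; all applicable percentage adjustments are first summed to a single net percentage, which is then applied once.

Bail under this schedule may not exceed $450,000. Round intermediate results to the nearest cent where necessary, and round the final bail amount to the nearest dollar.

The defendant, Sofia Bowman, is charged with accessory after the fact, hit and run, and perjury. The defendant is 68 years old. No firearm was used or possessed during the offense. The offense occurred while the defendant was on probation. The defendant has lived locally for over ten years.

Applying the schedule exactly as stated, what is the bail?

$72,450

Base amounts from the schedule: accessory after the fact $3,400; hit and run $25,400; perjury $19,500.
Stacking rule: sum of all bases. $3,400 + $25,400 + $19,500 = $48,300.
Net percentage adjustment: −5% −20% +75% = +50%. $48,300 × 1.5 = $72,450.
$72,450 is within the $450,000 maximum.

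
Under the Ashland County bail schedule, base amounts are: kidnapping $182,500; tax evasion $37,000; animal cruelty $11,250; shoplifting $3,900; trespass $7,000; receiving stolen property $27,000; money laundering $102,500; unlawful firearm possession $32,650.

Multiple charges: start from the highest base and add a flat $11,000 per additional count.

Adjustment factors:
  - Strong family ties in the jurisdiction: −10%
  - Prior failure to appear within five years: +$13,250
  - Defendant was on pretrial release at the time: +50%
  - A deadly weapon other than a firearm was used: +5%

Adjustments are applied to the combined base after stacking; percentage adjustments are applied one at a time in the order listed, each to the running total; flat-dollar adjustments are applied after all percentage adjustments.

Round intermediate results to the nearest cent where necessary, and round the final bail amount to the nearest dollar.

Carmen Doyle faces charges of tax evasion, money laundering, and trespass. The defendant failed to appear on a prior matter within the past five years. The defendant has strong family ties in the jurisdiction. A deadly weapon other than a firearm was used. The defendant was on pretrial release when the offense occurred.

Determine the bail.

Base amounts from the schedule: tax evasion $37,000; money laundering $102,500; trespass $7,000.
Stacking rule: highest base plus $11,000 per additional charge. Highest is money laundering at $102,500; 2 additional charges → +$22,000. Combined base = $124,500.
Strong family ties in the jurisdiction (−10%): $124,500 × 0.9 = $112,050.
Defendant was on pretrial release at the time (+50%): $112,050 × 1.5 = $168,075.
A deadly weapon other than a firearm was used (+5%): $168,075 × 1.05 = $176,478.75.
Prior failure to appear within five years (+$13,250 flat): $176,478.75 + $13,250 = $189,728.75.
Rounded to the nearest dollar: $189,729.

$189,729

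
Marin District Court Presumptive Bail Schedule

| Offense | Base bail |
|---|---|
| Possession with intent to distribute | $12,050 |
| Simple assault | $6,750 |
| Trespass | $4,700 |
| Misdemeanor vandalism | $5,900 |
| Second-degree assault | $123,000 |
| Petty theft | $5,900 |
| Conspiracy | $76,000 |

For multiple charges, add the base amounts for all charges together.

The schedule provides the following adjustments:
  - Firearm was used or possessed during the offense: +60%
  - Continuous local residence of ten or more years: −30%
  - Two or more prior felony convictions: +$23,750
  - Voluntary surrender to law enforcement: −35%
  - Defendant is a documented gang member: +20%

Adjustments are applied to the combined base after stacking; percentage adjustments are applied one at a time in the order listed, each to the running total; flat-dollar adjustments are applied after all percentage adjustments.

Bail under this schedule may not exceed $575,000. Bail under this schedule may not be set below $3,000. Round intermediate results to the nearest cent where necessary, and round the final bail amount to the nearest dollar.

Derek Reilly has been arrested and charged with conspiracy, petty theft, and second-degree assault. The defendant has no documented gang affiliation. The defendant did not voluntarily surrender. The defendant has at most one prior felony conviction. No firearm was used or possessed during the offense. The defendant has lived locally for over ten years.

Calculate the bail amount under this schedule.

$143,430

Base amounts from the schedule: conspiracy $76,000; petty theft $5,900; second-degree assault $123,000.
Stacking rule: sum of all bases. $76,000 + $5,900 + $123,000 = $204,900.
Continuous local residence of ten or more years (−30%): $204,900 × 0.7 = $143,430.
$143,430 is within the $575,000 maximum.
$143,430 is at or above the $3,000 minimum.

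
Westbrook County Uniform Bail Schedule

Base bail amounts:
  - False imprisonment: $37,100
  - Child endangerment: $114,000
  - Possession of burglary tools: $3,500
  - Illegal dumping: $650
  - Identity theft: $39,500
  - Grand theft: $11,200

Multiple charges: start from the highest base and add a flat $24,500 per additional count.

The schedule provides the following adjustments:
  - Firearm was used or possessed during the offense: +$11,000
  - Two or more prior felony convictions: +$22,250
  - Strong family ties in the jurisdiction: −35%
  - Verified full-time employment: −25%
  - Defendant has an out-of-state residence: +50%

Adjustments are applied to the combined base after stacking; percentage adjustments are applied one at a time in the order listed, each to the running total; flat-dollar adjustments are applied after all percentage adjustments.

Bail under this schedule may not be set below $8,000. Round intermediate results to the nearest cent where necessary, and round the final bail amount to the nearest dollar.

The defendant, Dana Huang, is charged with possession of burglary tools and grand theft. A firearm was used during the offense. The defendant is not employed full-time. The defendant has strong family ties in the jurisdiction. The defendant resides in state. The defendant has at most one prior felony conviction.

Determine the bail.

$34,205

Base amounts from the schedule: possession of burglary tools $3,500; grand theft $11,200.
Stacking rule: highest base plus $24,500 per additional charge. Highest is grand theft at $11,200; 1 additional charge → +$24,500. Combined base = $35,700.
Strong family ties in the jurisdiction (−35%): $35,700 × 0.65 = $23,205.
Firearm was used or possessed during the offense (+$11,000 flat): $23,205 + $11,000 = $34,205.
$34,205 is at or above the $8,000 minimum.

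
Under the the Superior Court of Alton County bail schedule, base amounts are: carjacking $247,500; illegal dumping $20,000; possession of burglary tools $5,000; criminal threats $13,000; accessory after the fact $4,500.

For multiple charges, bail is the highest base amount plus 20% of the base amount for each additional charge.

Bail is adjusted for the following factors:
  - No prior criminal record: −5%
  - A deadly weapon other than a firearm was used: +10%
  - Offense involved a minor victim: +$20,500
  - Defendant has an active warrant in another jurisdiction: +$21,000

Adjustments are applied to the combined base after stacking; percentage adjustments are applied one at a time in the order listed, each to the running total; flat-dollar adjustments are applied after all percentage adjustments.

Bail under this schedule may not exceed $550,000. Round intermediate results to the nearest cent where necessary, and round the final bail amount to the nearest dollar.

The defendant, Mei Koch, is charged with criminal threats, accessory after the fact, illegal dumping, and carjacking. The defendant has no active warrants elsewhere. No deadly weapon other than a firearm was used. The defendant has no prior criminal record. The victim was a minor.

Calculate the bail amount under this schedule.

Base amounts from the schedule: criminal threats $13,000; accessory after the fact $4,500; illegal dumping $20,000; carjacking $247,500.
Stacking rule: highest base plus 20% of each additional charge. Highest is carjacking at $247,500. Additional: $13,000 × 20% = $2,600; $4,500 × 20% = $900; $20,000 × 20% = $4,000. Combined base = $247,500 + $7,500 = $255,000.
No prior criminal record (−5%): $255,000 × 0.95 = $242,250.
Offense involved a minor victim (+$20,500 flat): $242,250 + $20,500 = $262,750.
$262,750 is within the $550,000 maximum.

$262,750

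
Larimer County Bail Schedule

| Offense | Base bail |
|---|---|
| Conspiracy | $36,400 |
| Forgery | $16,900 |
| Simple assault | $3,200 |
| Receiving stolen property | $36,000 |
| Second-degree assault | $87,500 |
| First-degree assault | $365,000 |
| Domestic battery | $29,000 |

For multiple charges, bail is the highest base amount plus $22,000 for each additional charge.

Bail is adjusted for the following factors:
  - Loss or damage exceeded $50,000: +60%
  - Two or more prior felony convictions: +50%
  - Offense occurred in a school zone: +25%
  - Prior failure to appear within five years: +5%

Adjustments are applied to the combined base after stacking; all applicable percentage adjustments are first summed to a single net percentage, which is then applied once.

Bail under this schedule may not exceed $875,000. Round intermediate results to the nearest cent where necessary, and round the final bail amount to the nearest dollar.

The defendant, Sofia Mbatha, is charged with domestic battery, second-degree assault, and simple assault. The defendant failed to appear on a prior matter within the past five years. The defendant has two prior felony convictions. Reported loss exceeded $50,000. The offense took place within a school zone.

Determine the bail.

Base amounts from the schedule: domestic battery $29,000; second-degree assault $87,500; simple assault $3,200.
Stacking rule: highest base plus $22,000 per additional charge. Highest is second-degree assault at $87,500; 2 additional charges → +$44,000. Combined base = $131,500.
Net percentage adjustment: +60% +50% +25% +5% = +140%. $131,500 × 2.4 = $315,600.
$315,600 is within the $875,000 maximum.

$315,600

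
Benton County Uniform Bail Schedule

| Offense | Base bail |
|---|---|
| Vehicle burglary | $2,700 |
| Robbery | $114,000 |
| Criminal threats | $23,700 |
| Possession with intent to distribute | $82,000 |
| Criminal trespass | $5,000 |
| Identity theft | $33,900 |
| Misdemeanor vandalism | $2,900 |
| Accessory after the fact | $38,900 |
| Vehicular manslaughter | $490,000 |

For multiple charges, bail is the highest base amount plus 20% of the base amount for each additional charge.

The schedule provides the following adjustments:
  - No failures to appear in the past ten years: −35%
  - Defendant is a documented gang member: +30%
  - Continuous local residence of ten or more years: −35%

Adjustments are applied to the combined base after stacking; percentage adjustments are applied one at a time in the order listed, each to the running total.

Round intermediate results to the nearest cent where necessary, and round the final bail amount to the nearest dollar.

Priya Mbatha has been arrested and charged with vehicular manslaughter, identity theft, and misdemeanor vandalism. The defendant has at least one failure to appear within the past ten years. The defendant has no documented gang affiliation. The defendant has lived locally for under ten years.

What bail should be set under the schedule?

$497,360

Base amounts from the schedule: vehicular manslaughter $490,000; identity theft $33,900; misdemeanor vandalism $2,900.
Stacking rule: highest base plus 20% of each additional charge. Highest is vehicular manslaughter at $490,000. Additional: $33,900 × 20% = $6,780; $2,900 × 20% = $580. Combined base = $490,000 + $7,360 = $497,360.
No adjustment factors apply to this defendant.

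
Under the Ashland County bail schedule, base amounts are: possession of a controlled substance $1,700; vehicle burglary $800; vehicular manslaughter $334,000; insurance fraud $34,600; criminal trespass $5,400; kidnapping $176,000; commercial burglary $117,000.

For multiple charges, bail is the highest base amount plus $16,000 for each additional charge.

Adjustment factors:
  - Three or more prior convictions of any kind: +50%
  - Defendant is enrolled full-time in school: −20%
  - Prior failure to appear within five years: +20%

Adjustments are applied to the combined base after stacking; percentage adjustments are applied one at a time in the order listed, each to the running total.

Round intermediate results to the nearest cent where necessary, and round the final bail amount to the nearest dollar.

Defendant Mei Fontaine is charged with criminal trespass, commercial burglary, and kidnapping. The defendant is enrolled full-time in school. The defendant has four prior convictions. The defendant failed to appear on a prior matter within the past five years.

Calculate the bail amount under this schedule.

$299,520

Base amounts from the schedule: criminal trespass $5,400; commercial burglary $117,000; kidnapping $176,000.
Stacking rule: highest base plus $16,000 per additional charge. Highest is kidnapping at $176,000; 2 additional charges → +$32,000. Combined base = $208,000.
Three or more prior convictions of any kind (+50%): $208,000 × 1.5 = $312,000.
Defendant is enrolled full-time in school (−20%): $312,000 × 0.8 = $249,600.
Prior failure to appear within five years (+20%): $249,600 × 1.2 = $299,520.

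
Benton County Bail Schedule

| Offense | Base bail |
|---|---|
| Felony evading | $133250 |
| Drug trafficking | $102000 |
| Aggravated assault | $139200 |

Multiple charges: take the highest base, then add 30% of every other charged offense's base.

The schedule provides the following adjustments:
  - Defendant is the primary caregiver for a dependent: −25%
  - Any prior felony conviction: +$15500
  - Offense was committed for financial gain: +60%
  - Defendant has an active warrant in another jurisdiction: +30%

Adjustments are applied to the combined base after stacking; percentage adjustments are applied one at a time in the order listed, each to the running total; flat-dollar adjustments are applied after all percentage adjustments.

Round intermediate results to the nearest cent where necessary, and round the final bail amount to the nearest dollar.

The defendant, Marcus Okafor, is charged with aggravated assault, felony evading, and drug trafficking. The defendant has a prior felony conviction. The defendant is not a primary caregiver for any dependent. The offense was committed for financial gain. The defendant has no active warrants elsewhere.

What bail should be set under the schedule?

Base amounts from the schedule: aggravated assault $139200; felony evading $133250; drug trafficking $102000.
Stacking rule: highest base plus 30% of each additional charge. Highest is aggravated assault at $139200. Additional: $133250 × 30% = $39975; $102000 × 30% = $30600. Combined base = $139200 + $70575 = $209775.
Offense was committed for financial gain (+60%): $209775 × 1.6 = $335640.
Any prior felony conviction (+$15500 flat): $335640 + $15500 = $351140.

$351140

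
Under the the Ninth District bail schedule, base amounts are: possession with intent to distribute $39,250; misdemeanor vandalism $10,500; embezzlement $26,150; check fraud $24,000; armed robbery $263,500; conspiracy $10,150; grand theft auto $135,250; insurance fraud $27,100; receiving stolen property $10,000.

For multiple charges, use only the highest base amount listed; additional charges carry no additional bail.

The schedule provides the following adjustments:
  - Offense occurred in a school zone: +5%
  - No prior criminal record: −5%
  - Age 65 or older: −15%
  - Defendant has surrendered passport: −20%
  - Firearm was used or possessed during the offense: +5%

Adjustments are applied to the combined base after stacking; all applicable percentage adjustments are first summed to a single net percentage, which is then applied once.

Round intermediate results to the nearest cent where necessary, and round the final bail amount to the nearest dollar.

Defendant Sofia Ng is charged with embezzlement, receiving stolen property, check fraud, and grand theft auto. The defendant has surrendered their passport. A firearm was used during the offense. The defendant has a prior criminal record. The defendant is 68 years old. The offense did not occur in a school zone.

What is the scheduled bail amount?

$94,675

Base amounts from the schedule: embezzlement $26,150; receiving stolen property $10,000; check fraud $24,000; grand theft auto $135,250.
Stacking rule: use the highest base only. Highest is grand theft auto at $135,250. Combined base = $135,250.
Net percentage adjustment: −15% −20% +5% = −30%. $135,250 × 0.7 = $94,675.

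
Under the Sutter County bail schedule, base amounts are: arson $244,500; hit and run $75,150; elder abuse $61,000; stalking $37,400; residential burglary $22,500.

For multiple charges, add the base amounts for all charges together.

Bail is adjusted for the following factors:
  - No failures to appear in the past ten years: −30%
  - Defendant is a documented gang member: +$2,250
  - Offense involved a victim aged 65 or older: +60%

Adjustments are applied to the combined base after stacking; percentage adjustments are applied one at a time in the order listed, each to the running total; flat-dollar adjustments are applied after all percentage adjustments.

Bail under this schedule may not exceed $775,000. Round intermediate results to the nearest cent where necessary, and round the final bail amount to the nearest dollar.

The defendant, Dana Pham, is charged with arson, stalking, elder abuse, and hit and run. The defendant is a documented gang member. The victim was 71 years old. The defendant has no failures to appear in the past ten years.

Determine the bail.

Base amounts from the schedule: arson $244,500; stalking $37,400; elder abuse $61,000; hit and run $75,150.
Stacking rule: sum of all bases. $244,500 + $37,400 + $61,000 + $75,150 = $418,050.
No failures to appear in the past ten years (−30%): $418,050 × 0.7 = $292,635.
Offense involved a victim aged 65 or older (+60%): $292,635 × 1.6 = $468,216.
Defendant is a documented gang member (+$2,250 flat): $468,216 + $2,250 = $470,466.
$470,466 is within the $775,000 maximum.

$470,466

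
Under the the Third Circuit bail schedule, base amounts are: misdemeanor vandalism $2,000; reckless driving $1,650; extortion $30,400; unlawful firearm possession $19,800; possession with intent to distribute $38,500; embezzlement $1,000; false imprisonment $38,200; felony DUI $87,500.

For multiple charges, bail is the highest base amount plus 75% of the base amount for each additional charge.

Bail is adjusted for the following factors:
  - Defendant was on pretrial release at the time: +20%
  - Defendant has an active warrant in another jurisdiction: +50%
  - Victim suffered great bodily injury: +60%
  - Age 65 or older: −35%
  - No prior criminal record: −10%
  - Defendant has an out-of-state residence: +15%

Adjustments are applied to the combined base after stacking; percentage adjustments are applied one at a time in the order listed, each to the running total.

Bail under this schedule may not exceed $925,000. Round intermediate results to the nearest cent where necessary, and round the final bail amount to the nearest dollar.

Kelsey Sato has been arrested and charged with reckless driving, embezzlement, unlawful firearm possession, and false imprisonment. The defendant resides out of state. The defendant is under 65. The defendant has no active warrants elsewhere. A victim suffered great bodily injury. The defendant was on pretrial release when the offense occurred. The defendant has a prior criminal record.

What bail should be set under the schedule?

$121,523

Base amounts from the schedule: reckless driving $1,650; embezzlement $1,000; unlawful firearm possession $19,800; false imprisonment $38,200.
Stacking rule: highest base plus 75% of each additional charge. Highest is false imprisonment at $38,200. Additional: $1,650 × 75% = $1,237.50; $1,000 × 75% = $750; $19,800 × 75% = $14,850. Combined base = $38,200 + $16,837.50 = $55,037.50.
Defendant was on pretrial release at the time (+20%): $55,037.50 × 1.2 = $66,045.
Victim suffered great bodily injury (+60%): $66,045 × 1.6 = $105,672.
Defendant has an out-of-state residence (+15%): $105,672 × 1.15 = $121,522.80.
$121,522.80 is within the $925,000 maximum.
Rounded to the nearest dollar: $121,523.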